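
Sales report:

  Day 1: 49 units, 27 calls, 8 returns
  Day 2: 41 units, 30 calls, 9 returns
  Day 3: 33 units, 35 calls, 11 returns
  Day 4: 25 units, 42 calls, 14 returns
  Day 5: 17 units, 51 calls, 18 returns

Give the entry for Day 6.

Units: −8 each step; 49, 41, 33, 25, 17 → 9.
Calls goes 27, 30, 35, 42, 51 → 62 (differences are 3, 5, 7, … (increasing by 2 each time)).
Returns goes 8, 9, 11, 14, 18 → 23 (differences are 1, 2, 3, … (increasing by 1 each time)).
Combining the parts gives 9 units, 62 calls, 23 returns.

9 units, 62 calls, 23 returns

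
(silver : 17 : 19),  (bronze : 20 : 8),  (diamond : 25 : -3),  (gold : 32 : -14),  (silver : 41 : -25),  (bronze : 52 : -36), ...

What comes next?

Rank: silver, bronze, diamond, gold, silver, bronze → diamond (repeats silver → bronze → diamond → gold).
Second component goes 17, 20, 25, 32, 41, 52 → 65 (differences are 3, 5, 7, … (increasing by 2 each time)).
Third component: −11 each step; 19, 8, -3, -14, -25, -36 → -47.
Combining the parts gives (diamond : 65 : -47).

(diamond : 65 : -47)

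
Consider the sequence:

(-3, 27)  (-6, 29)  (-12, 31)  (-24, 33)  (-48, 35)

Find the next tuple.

First coordinate goes -3, -6, -12, -24, -48 → -96 (×2 each step).
Second coordinate: +2 each step; 27, 29, 31, 33, 35 → 37.
Putting it together: (-96, 37).

(-96, 37)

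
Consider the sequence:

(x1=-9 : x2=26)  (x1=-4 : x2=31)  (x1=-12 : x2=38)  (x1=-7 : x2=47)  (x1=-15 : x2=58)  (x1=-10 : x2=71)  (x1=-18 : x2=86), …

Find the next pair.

For the x1, alternating steps +5, −8, +5, −8, …: -9, -4, -12, -7, -15, -10, -18 → -13.
For the x2, differences are 5, 7, 9, … (increasing by 2 each time): 26, 31, 38, 47, 58, 71, 86 → 103.
Combining the parts gives (x1=-13 : x2=103).

(x1=-13 : x2=103)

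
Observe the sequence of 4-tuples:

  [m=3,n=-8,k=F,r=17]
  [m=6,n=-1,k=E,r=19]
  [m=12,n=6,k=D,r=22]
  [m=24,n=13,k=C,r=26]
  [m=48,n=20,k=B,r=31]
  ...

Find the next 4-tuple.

M: 3, 6, 12, 24, 48 → 96 (×2 each step).
For the n, +7 each step: -8, -1, 6, 13, 20 → 27.
K: F, E, D, C, B → A (letters move back 1 place in the alphabet).
For the r, differences are 2, 3, 4, … (increasing by 1 each time): 17, 19, 22, 26, 31 → 37.
Combining the parts gives [m=96,n=27,k=A,r=37].

[m=96,n=27,k=A,r=37]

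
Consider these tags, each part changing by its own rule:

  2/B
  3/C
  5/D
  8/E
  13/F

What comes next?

First component: 2, 3, 5, 8, 13 → 21 (each term is the sum of the two before it).
Letter goes B, C, D, E, F → G (letters move forward 1 place in the alphabet).
Putting it together: 21/G.

21/G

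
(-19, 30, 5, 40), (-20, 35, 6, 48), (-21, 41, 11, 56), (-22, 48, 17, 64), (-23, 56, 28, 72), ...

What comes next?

For the first value, −1 each step: -19, -20, -21, -22, -23 → -24.
Second value: 30, 35, 41, 48, 56 → 65 (differences are 5, 6, 7, … (increasing by 1 each time)).
Third value: each term is the sum of the two before it; 5, 6, 11, 17, 28 → 45.
Fourth value: +8 each step, so 40, 48, 56, 64, 72 → 80.
Putting it together: (-24, 65, 45, 80).

(-24, 65, 45, 80)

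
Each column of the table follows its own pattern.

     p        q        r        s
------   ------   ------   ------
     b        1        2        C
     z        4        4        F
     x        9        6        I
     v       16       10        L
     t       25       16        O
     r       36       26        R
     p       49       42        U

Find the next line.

n  64  68  X

Column p: letters move back 2 places in the alphabet, wrapping A→Z; b, z, x, v, t, r, p → n.
Column q goes 1, 4, 9, 16, 25, 36, 49 → 64 (perfect squares: 1², 2², 3², …).
For the column r, each term is the sum of the two before it: 2, 4, 6, 10, 16, 26, 42 → 68.
Column s — letters move forward 3 places in the alphabet: C, F, I, L, O, R, U → X.
So the next line is n  64  68  X.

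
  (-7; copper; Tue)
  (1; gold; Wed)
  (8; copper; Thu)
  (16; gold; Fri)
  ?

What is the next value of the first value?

First value: alternating steps +8, +7, +8, +7, …; -7, 1, 8, 16 → 23.

23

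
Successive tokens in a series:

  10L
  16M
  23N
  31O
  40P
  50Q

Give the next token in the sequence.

61R

For the first component, differences are 6, 7, 8, … (increasing by 1 each time): 10, 16, 23, 31, 40, 50 → 61.
Letter: letters move forward 1 place in the alphabet, so L, M, N, O, P, Q → R.
So the next token is 61R.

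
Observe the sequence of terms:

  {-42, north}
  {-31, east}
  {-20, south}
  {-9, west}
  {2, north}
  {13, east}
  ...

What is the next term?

First component: -42, -31, -20, -9, 2, 13 → 24 (+11 each step).
For the direction, repeats north → east → south → west: north, east, south, west, north, east → south.
Putting it together: {24, south}.

{24, south}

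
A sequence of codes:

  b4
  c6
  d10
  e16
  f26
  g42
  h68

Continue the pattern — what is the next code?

Letter: letters move forward 1 place in the alphabet; b, c, d, e, f, g, h → i.
Second component — each term is the sum of the two before it: 4, 6, 10, 16, 26, 42, 68 → 110.
So the next code is i110.

i110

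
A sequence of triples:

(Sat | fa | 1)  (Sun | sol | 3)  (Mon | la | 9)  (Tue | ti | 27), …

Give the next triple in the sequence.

Day goes Sat, Sun, Mon, Tue → Wed (runs through the weekdays Mon→Sun).
Note: fa, sol, la, ti → do (runs through the solfège scale do→ti).
Third value: 1, 3, 9, 27 → 81 (×3 each step).
So the next triple is (Wed | do | 81).

(Wed | do | 81)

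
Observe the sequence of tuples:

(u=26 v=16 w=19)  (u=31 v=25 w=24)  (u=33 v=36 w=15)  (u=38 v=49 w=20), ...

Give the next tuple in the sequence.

For the u, alternating steps +5, +2, +5, +2, …: 26, 31, 33, 38 → 40.
For the v, perfect squares: 4², 5², 6², …: 16, 25, 36, 49 → 64.
W: 19, 24, 15, 20 → 11 (alternating steps +5, −9, +5, −9, …).
Combining the parts gives (u=40 v=64 w=11).

(u=40 v=64 w=11)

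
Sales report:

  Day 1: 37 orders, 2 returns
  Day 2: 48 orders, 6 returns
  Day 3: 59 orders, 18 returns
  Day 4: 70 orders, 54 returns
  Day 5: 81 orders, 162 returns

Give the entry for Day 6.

Orders: +11 each step, so 37, 48, 59, 70, 81 → 92.
For the returns, ×3 each step: 2, 6, 18, 54, 162 → 486.
Putting it together: 92 orders, 486 returns.

92 orders, 486 returns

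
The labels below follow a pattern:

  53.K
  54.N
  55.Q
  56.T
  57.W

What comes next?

58.Z

First component: +1 each step, so 53, 54, 55, 56, 57 → 58.
Letter — letters move forward 3 places in the alphabet: K, N, Q, T, W → Z.
Putting it together: 58.Z.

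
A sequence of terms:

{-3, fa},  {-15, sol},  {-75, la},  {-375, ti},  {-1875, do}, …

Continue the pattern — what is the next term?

{-9375, re}

First coordinate: ×5 each step, so -3, -15, -75, -375, -1875 → -9375.
For the note, runs through the solfège scale do→ti: fa, sol, la, ti, do → re.
So the next term is {-9375, re}.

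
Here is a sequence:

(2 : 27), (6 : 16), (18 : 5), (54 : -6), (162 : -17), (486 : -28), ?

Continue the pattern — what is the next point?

First slot: ×3 each step; 2, 6, 18, 54, 162, 486 → 1458.
Second slot: −11 each step, so 27, 16, 5, -6, -17, -28 → -39.
Combining the parts gives (1458 : -39).

(1458 : -39)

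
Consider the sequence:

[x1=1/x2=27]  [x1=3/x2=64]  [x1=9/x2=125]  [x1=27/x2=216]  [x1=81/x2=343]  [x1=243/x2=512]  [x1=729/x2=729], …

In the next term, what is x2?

1000

For the x2, perfect cubes: 3³, 4³, 5³, …: 27, 64, 125, 216, 343, 512, 729 → 1000.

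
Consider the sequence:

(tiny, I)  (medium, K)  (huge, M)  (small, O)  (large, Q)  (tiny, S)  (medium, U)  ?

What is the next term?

(huge, W)

Size goes tiny, medium, huge, small, large, tiny, medium → huge (repeats tiny → medium → huge → small → large).
Letter: I, K, M, O, Q, S, U → W (letters move forward 2 places in the alphabet).
Putting it together: (huge, W).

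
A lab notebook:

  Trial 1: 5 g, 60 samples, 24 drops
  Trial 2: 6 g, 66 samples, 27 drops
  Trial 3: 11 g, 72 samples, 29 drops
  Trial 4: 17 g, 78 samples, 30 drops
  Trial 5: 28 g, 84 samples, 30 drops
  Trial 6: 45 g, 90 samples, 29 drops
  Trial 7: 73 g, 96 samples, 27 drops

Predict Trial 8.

118 g, 102 samples, 24 drops

G goes 5, 6, 11, 17, 28, 45, 73 → 118 (each term is the sum of the two before it).
Samples: 60, 66, 72, 78, 84, 90, 96 → 102 (+6 each step).
Drops: differences are 3, 2, 1, … (decreasing by 1 each time); 24, 27, 29, 30, 30, 29, 27 → 24.
Putting it together: 118 g, 102 samples, 24 drops.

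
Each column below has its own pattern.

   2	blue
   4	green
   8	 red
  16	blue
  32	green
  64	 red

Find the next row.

128  blue

First component: 2, 4, 8, 16, 32, 64 → 128 (×2 each step).
Colour: blue, green, red, blue, green, red → blue (repeats blue → green → red).
So the next row is 128  blue.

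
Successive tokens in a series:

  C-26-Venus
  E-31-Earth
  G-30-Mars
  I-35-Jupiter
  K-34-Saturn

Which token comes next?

Letter goes C, E, G, I, K → M (letters move forward 2 places in the alphabet).
Second component: alternating steps +5, −1, +5, −1, …, so 26, 31, 30, 35, 34 → 39.
Planet goes Venus, Earth, Mars, Jupiter, Saturn → Uranus (runs through the planets Mercury→Neptune).
Putting it together: M-39-Uranus.

M-39-Uranus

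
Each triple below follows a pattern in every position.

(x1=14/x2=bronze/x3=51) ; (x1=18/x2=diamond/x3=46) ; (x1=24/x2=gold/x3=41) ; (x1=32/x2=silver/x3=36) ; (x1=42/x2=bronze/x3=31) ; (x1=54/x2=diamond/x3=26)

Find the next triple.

X1: differences are 4, 6, 8, … (increasing by 2 each time); 14, 18, 24, 32, 42, 54 → 68.
X2 goes bronze, diamond, gold, silver, bronze, diamond → gold (repeats bronze → diamond → gold → silver).
X3: −5 each step; 51, 46, 41, 36, 31, 26 → 21.
Putting it together: (x1=68/x2=gold/x3=21).

(x1=68/x2=gold/x3=21)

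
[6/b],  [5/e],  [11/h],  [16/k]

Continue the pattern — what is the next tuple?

[27/n]

First component goes 6, 5, 11, 16 → 27 (each term is the sum of the two before it).
Letter goes b, e, h, k → n (letters move forward 3 places in the alphabet).
Putting it together: [27/n].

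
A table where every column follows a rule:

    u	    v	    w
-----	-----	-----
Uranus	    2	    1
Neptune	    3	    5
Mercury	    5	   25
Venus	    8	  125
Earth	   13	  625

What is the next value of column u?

Column u goes Uranus, Neptune, Mercury, Venus, Earth → Mars (runs through the planets Mercury→Neptune).
Column v: each term is the sum of the two before it; 2, 3, 5, 8, 13 → 21.
Column w: ×5 each step, so 1, 5, 25, 125, 625 → 3125.

Mars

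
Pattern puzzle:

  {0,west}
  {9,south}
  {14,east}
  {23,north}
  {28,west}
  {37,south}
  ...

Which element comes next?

{42,east}

First coordinate goes 0, 9, 14, 23, 28, 37 → 42 (alternating steps +9, +5, +9, +5, …).
Direction: repeats west → south → east → north; west, south, east, north, west, south → east.
So the next element is {42,east}.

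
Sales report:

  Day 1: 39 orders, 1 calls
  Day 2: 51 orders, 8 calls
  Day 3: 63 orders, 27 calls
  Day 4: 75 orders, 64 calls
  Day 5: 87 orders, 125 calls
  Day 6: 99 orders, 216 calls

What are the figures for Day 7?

111 orders, 343 calls

For the orders, +12 each step: 39, 51, 63, 75, 87, 99 → 111.
Calls goes 1, 8, 27, 64, 125, 216 → 343 (perfect cubes: 1³, 2³, 3³, …).
Putting it together: 111 orders, 343 calls.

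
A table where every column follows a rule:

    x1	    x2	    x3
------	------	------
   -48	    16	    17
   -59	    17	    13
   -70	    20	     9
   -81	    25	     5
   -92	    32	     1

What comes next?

Column x1: −11 each step, so -48, -59, -70, -81, -92 → -103.
Column x2: differences are 1, 3, 5, … (increasing by 2 each time); 16, 17, 20, 25, 32 → 41.
Column x3: −4 each step, so 17, 13, 9, 5, 1 → -3.
Putting it together: -103  41  -3.

-103  41  -3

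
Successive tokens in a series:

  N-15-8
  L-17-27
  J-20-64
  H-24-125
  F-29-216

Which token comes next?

Letter — letters move back 2 places in the alphabet: N, L, J, H, F → D.
Second component — differences are 2, 3, 4, … (increasing by 1 each time): 15, 17, 20, 24, 29 → 35.
Third component: perfect cubes: 2³, 3³, 4³, …, so 8, 27, 64, 125, 216 → 343.
Combining the parts gives D-35-343.

D-35-343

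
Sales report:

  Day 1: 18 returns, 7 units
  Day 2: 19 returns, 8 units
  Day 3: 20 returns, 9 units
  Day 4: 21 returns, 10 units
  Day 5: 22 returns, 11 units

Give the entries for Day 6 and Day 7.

23 returns, 12 units; 24 returns, 13 units

Returns — +1 each step: 18, 19, 20, 21, 22 → 23 → 24.
Units: 7, 8, 9, 10, 11 → 12 → 13 (always 11 less than the returns).
Putting the parts together: 23 returns, 12 units and then 24 returns, 13 units.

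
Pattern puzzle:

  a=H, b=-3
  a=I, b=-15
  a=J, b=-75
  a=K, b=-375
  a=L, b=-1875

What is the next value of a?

M

A: H, I, J, K, L → M (letters move forward 1 place in the alphabet).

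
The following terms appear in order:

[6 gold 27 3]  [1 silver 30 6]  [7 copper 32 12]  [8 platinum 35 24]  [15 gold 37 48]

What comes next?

First slot: each term is the sum of the two before it; 6, 1, 7, 8, 15 → 23.
Metal goes gold, silver, copper, platinum, gold → silver (repeats gold → silver → copper → platinum).
Third slot: 27, 30, 32, 35, 37 → 40 (alternating steps +3, +2, +3, +2, …).
Fourth slot: ×2 each step, so 3, 6, 12, 24, 48 → 96.
So the next term is [23 silver 40 96].

[23 silver 40 96]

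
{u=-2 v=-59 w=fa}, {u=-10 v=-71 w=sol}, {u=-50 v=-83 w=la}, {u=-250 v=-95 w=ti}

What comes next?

U goes -2, -10, -50, -250 → -1250 (×5 each step).
V — −12 each step: -59, -71, -83, -95 → -107.
W — runs through the solfège scale do→ti: fa, sol, la, ti → do.
Putting it together: {u=-1250 v=-107 w=do}.

{u=-1250 v=-107 w=do}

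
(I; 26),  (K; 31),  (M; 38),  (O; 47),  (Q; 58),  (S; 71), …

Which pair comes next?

Letter: I, K, M, O, Q, S → U (letters move forward 2 places in the alphabet).
Second coordinate: differences are 5, 7, 9, … (increasing by 2 each time); 26, 31, 38, 47, 58, 71 → 86.
Putting it together: (U; 86).

(U; 86)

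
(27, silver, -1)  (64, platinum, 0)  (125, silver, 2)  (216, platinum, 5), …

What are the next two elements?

(343, silver, 9), (512, platinum, 14)

For the first part, perfect cubes: 3³, 4³, 5³, …: 27, 64, 125, 216 → 343 → 512.
For the metal, alternates silver ↔ platinum: silver, platinum, silver, platinum → silver → platinum.
Third part — differences are 1, 2, 3, … (increasing by 1 each time): -1, 0, 2, 5 → 9 → 14.
Putting the parts together: (343, silver, 9) and then (512, platinum, 14).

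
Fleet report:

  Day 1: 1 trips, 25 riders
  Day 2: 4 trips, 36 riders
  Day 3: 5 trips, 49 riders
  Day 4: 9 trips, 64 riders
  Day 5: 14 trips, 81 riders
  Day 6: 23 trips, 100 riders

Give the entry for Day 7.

For the trips, each term is the sum of the two before it: 1, 4, 5, 9, 14, 23 → 37.
Riders — perfect squares: 5², 6², 7², …: 25, 36, 49, 64, 81, 100 → 121.
Combining the parts gives 37 trips, 121 riders.

37 trips, 121 riders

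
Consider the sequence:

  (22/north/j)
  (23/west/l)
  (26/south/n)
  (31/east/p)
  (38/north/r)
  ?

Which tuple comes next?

First part goes 22, 23, 26, 31, 38 → 47 (differences are 1, 3, 5, … (increasing by 2 each time)).
Direction: repeats north → west → south → east, so north, west, south, east, north → west.
Letter: letters move forward 2 places in the alphabet, so j, l, n, p, r → t.
Putting it together: (47/west/t).

(47/west/t)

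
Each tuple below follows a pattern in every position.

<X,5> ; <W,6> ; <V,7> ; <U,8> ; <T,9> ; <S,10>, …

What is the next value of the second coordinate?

Second coordinate goes 5, 6, 7, 8, 9, 10 → 11 (+1 each step).

11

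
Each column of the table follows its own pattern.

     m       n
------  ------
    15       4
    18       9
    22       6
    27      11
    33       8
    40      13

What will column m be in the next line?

48

Column m: differences are 3, 4, 5, … (increasing by 1 each time), so 15, 18, 22, 27, 33, 40 → 48.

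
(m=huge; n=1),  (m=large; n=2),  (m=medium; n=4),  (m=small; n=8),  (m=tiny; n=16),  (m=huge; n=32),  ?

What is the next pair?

(m=large; n=64)

For the m, repeats huge → large → medium → small → tiny: huge, large, medium, small, tiny, huge → large.
N — ×2 each step: 1, 2, 4, 8, 16, 32 → 64.
Putting it together: (m=large; n=64).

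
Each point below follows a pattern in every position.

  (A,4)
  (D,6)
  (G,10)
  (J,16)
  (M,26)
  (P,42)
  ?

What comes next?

Letter: letters move forward 3 places in the alphabet; A, D, G, J, M, P → S.
Second slot goes 4, 6, 10, 16, 26, 42 → 68 (each term is the sum of the two before it).
So the next point is (S,68).

(S,68)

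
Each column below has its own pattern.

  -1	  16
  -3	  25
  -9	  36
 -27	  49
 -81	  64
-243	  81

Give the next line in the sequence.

First component: ×3 each step, so -1, -3, -9, -27, -81, -243 → -729.
Second component goes 16, 25, 36, 49, 64, 81 → 100 (perfect squares: 4², 5², 6², …).
Putting it together: -729  100.

-729  100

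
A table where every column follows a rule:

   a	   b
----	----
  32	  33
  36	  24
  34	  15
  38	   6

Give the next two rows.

Column a: 32, 36, 34, 38 → 36 → 40 (alternating steps +4, −2, +4, −2, …).
Column b goes 33, 24, 15, 6 → -3 → -12 (−9 each step).
So the next two rows are 36  -3 and 40  -12.

36  -3; 40  -12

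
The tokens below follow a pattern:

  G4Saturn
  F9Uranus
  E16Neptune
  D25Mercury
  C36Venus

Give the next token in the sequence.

B49Earth

For the letter, letters move back 1 place in the alphabet: G, F, E, D, C → B.
For the second component, perfect squares: 2², 3², 4², …: 4, 9, 16, 25, 36 → 49.
For the planet, runs through the planets Mercury→Neptune: Saturn, Uranus, Neptune, Mercury, Venus → Earth.
Putting it together: B49Earth.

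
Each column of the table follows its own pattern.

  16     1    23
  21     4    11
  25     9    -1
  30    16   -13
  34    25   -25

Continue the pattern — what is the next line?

39  36  -37

First component — alternating steps +5, +4, +5, +4, …: 16, 21, 25, 30, 34 → 39.
Second component: perfect squares: 1², 2², 3², …, so 1, 4, 9, 16, 25 → 36.
Third component goes 23, 11, -1, -13, -25 → -37 (−12 each step).
Putting it together: 39  36  -37.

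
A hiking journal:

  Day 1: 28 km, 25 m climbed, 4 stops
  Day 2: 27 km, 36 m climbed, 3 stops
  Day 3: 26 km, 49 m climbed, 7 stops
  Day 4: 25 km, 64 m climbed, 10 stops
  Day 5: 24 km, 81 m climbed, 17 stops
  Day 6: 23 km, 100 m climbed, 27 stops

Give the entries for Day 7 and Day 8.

Km: −1 each step; 28, 27, 26, 25, 24, 23 → 22 → 21.
M climbed: perfect squares: 5², 6², 7², …, so 25, 36, 49, 64, 81, 100 → 121 → 144.
For the stops, each term is the sum of the two before it: 4, 3, 7, 10, 17, 27 → 44 → 71.
Putting the parts together: 22 km, 121 m climbed, 44 stops and then 21 km, 144 m climbed, 71 stops.

22 km, 121 m climbed, 44 stops; 21 km, 144 m climbed, 71 stops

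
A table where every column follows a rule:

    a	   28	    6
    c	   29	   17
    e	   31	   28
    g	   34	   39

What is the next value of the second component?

38

Second component — differences are 1, 2, 3, … (increasing by 1 each time): 28, 29, 31, 34 → 38.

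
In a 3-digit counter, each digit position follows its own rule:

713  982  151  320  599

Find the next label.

768

First digit: +2 each step, mod 10, so 7, 9, 1, 3, 5 → 7.
For the second digit, −3 each step, mod 10: 1, 8, 5, 2, 9 → 6.
Third digit: 3, 2, 1, 0, 9 → 8 (−1 each step, mod 10).
So the next label is 768.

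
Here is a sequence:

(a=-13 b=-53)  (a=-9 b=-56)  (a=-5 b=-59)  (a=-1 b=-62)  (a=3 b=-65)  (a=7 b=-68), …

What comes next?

A: -13, -9, -5, -1, 3, 7 → 11 (+4 each step).
B goes -53, -56, -59, -62, -65, -68 → -71 (−3 each step).
So the next tuple is (a=11 b=-71).

(a=11 b=-71)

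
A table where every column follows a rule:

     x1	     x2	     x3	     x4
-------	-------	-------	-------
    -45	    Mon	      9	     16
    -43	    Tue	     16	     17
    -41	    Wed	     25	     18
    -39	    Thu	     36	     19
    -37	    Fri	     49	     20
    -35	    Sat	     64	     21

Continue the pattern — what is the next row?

Column x1 goes -45, -43, -41, -39, -37, -35 → -33 (+2 each step).
Column x2: runs through the weekdays Mon→Sun, so Mon, Tue, Wed, Thu, Fri, Sat → Sun.
Column x3: 9, 16, 25, 36, 49, 64 → 81 (perfect squares: 3², 4², 5², …).
For the column x4, +1 each step: 16, 17, 18, 19, 20, 21 → 22.
Putting it together: -33  Sun  81  22.

-33  Sun  81  22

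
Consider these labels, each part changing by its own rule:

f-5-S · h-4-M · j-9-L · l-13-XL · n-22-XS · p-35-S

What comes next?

For the letter, letters move forward 2 places in the alphabet: f, h, j, l, n, p → r.
For the second component, each term is the sum of the two before it: 5, 4, 9, 13, 22, 35 → 57.
Size: repeats S → M → L → XL → XS; S, M, L, XL, XS, S → M.
Putting it together: r-57-M.

r-57-M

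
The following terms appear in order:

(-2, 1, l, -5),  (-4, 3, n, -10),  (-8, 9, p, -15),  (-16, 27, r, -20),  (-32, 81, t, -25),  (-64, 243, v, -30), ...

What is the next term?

(-128, 729, x, -35)

First entry: -2, -4, -8, -16, -32, -64 → -128 (×2 each step).
For the second entry, ×3 each step: 1, 3, 9, 27, 81, 243 → 729.
Letter goes l, n, p, r, t, v → x (letters move forward 2 places in the alphabet).
Fourth entry — −5 each step: -5, -10, -15, -20, -25, -30 → -35.
Combining the parts gives (-128, 729, x, -35).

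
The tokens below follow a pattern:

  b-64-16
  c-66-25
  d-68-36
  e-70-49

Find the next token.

Letter — letters move forward 1 place in the alphabet: b, c, d, e → f.
Second component — +2 each step: 64, 66, 68, 70 → 72.
Third component goes 16, 25, 36, 49 → 64 (perfect squares: 4², 5², 6², …).
Combining the parts gives f-72-64.

f-72-64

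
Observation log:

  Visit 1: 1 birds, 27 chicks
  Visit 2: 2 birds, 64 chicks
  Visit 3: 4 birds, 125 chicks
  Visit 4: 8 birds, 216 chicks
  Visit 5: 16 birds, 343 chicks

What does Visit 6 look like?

Birds — ×2 each step: 1, 2, 4, 8, 16 → 32.
Chicks — perfect cubes: 3³, 4³, 5³, …: 27, 64, 125, 216, 343 → 512.
So the next row is 32 birds, 512 chicks.

32 birds, 512 chicks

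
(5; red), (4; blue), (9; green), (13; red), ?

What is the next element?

First slot — each term is the sum of the two before it: 5, 4, 9, 13 → 22.
Colour: repeats red → blue → green, so red, blue, green, red → blue.
Combining the parts gives (22; blue).

(22; blue)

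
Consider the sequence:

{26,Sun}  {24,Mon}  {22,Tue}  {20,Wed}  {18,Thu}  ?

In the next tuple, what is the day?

Fri

Day: runs through the weekdays Mon→Sun; Sun, Mon, Tue, Wed, Thu → Fri.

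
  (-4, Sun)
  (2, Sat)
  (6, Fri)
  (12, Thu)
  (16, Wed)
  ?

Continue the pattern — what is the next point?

(22, Tue)

First component — alternating steps +6, +4, +6, +4, …: -4, 2, 6, 12, 16 → 22.
Day goes Sun, Sat, Fri, Thu, Wed → Tue (runs backward through the weekdays Mon→Sun).
Combining the parts gives (22, Tue).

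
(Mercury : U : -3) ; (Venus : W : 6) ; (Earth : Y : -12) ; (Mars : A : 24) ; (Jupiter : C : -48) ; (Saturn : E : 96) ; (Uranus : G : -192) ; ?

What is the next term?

(Neptune : I : 384)

Planet goes Mercury, Venus, Earth, Mars, Jupiter, Saturn, Uranus → Neptune (runs through the planets Mercury→Neptune).
For the letter, letters move forward 2 places in the alphabet, wrapping Z→A: U, W, Y, A, C, E, G → I.
Third component goes -3, 6, -12, 24, -48, 96, -192 → 384 (×(-2) each step).
So the next term is (Neptune : I : 384).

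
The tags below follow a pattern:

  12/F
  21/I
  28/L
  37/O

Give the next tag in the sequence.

44/R

For the first component, alternating steps +9, +7, +9, +7, …: 12, 21, 28, 37 → 44.
Letter: letters move forward 3 places in the alphabet, so F, I, L, O → R.
Putting it together: 44/R.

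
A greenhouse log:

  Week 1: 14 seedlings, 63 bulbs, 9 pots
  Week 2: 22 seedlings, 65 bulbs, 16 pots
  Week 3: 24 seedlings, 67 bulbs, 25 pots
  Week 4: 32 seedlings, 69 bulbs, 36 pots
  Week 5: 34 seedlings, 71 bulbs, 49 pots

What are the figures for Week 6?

42 seedlings, 73 bulbs, 64 pots

For the seedlings, alternating steps +8, +2, +8, +2, …: 14, 22, 24, 32, 34 → 42.
Bulbs goes 63, 65, 67, 69, 71 → 73 (+2 each step).
Pots: perfect squares: 3², 4², 5², …, so 9, 16, 25, 36, 49 → 64.
Putting it together: 42 seedlings, 73 bulbs, 64 pots.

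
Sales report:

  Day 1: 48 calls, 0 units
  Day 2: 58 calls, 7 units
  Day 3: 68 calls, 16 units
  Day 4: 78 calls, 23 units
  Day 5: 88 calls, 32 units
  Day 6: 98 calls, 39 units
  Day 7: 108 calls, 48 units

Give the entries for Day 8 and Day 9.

Calls goes 48, 58, 68, 78, 88, 98, 108 → 118 → 128 (+10 each step).
Units: 0, 7, 16, 23, 32, 39, 48 → 55 → 64 (alternating steps +7, +9, +7, +9, …).
So the next two rows are 118 calls, 55 units and 128 calls, 64 units.

118 calls, 55 units; 128 calls, 64 units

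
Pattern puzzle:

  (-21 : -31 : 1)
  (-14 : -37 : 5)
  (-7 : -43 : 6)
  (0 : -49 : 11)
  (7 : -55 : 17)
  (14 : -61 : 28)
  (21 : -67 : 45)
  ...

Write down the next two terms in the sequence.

(28 : -73 : 73), (35 : -79 : 118)

First part: +7 each step, so -21, -14, -7, 0, 7, 14, 21 → 28 → 35.
Second part: −6 each step, so -31, -37, -43, -49, -55, -61, -67 → -73 → -79.
Third part: each term is the sum of the two before it; 1, 5, 6, 11, 17, 28, 45 → 73 → 118.
So the next two terms are (28 : -73 : 73) and (35 : -79 : 118).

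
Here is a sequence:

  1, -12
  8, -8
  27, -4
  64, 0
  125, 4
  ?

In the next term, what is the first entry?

216

For the first entry, perfect cubes: 1³, 2³, 3³, …: 1, 8, 27, 64, 125 → 216.
Second entry: +4 each step; -12, -8, -4, 0, 4 → 8.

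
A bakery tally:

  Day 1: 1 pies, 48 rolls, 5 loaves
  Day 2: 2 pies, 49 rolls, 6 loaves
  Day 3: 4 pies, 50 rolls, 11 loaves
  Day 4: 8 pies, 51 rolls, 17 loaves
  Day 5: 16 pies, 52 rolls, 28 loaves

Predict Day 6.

32 pies, 53 rolls, 45 loaves

Pies: ×2 each step, so 1, 2, 4, 8, 16 → 32.
Rolls: +1 each step; 48, 49, 50, 51, 52 → 53.
Loaves: each term is the sum of the two before it; 5, 6, 11, 17, 28 → 45.
Combining the parts gives 32 pies, 53 rolls, 45 loaves.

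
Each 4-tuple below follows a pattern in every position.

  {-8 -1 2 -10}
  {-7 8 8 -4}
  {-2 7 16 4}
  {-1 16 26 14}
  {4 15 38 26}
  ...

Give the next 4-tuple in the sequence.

First component goes -8, -7, -2, -1, 4 → 5 (alternating steps +1, +5, +1, +5, …).
Second component — alternating steps +9, −1, +9, −1, …: -1, 8, 7, 16, 15 → 24.
Third component — differences are 6, 8, 10, … (increasing by 2 each time): 2, 8, 16, 26, 38 → 52.
For the fourth component, always 12 less than the third component: -10, -4, 4, 14, 26 → 40.
So the next 4-tuple is {5 24 52 40}.

{5 24 52 40}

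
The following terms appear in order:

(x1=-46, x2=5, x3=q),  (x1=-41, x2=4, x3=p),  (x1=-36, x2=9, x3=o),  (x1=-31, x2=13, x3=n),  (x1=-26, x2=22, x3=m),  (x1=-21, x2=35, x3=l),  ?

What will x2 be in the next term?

X2 goes 5, 4, 9, 13, 22, 35 → 57 (each term is the sum of the two before it).

57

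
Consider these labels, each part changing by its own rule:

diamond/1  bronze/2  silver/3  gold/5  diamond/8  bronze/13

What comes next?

Rank goes diamond, bronze, silver, gold, diamond, bronze → silver (repeats diamond → bronze → silver → gold).
Second component: each term is the sum of the two before it, so 1, 2, 3, 5, 8, 13 → 21.
So the next label is silver/21.

silver/21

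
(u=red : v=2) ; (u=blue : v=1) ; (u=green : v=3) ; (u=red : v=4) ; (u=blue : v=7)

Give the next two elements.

(u=green : v=11), (u=red : v=18)

For the u, repeats red → blue → green: red, blue, green, red, blue → green → red.
V goes 2, 1, 3, 4, 7 → 11 → 18 (each term is the sum of the two before it).
Putting the parts together: (u=green : v=11) and then (u=red : v=18).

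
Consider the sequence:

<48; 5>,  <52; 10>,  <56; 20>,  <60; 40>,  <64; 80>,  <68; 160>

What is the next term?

First slot goes 48, 52, 56, 60, 64, 68 → 72 (+4 each step).
For the second slot, ×2 each step: 5, 10, 20, 40, 80, 160 → 320.
Combining the parts gives <72; 320>.

<72; 320>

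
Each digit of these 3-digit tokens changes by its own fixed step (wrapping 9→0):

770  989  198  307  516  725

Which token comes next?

934

First digit: +2 each step, mod 10, so 7, 9, 1, 3, 5, 7 → 9.
Second digit: +1 each step, mod 10; 7, 8, 9, 0, 1, 2 → 3.
Third digit — −1 each step, mod 10: 0, 9, 8, 7, 6, 5 → 4.
So the next token is 934.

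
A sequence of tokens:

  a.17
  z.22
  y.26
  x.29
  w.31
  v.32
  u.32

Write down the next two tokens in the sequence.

t.31 then s.29

Letter: a, z, y, x, w, v, u → t → s (letters move back 1 place in the alphabet, wrapping A→Z).
Second component: differences are 5, 4, 3, … (decreasing by 1 each time); 17, 22, 26, 29, 31, 32, 32 → 31 → 29.
Putting the parts together: t.31 and then s.29.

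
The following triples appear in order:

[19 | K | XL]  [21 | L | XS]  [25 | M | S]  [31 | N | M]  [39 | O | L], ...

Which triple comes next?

[49 | P | XL]

First coordinate: 19, 21, 25, 31, 39 → 49 (differences are 2, 4, 6, … (increasing by 2 each time)).
Letter — letters move forward 1 place in the alphabet: K, L, M, N, O → P.
Size: XL, XS, S, M, L → XL (runs through clothing sizes XS→XL).
Combining the parts gives [49 | P | XL].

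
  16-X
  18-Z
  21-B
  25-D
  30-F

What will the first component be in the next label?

36

First component: 16, 18, 21, 25, 30 → 36 (differences are 2, 3, 4, … (increasing by 1 each time)).
Letter: letters move forward 2 places in the alphabet, wrapping Z→A, so X, Z, B, D, F → H.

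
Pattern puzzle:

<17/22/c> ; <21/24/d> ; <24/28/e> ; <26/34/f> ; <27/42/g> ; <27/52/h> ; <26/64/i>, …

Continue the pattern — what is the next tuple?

<24/78/j>

For the first entry, differences are 4, 3, 2, … (decreasing by 1 each time): 17, 21, 24, 26, 27, 27, 26 → 24.
Second entry: differences are 2, 4, 6, … (increasing by 2 each time); 22, 24, 28, 34, 42, 52, 64 → 78.
Letter: c, d, e, f, g, h, i → j (letters move forward 1 place in the alphabet).
So the next tuple is <24/78/j>.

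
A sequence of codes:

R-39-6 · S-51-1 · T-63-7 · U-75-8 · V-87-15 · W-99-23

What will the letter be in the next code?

For the letter, letters move forward 1 place in the alphabet: R, S, T, U, V, W → X.

X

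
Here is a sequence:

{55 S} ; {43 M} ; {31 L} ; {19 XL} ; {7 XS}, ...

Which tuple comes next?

First entry goes 55, 43, 31, 19, 7 → -5 (−12 each step).
Size: S, M, L, XL, XS → S (runs through clothing sizes XS→XL).
Combining the parts gives {-5 S}.

{-5 S}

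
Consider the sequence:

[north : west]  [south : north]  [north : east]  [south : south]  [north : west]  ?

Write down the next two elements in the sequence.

[south : north], [north : east]

First direction — alternates north ↔ south: north, south, north, south, north → south → north.
Second direction: west, north, east, south, west → north → east (repeats west → north → east → south).
Putting the parts together: [south : north] and then [north : east].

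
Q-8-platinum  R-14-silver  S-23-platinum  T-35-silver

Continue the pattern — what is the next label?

Letter: letters move forward 1 place in the alphabet; Q, R, S, T → U.
Second component goes 8, 14, 23, 35 → 50 (differences are 6, 9, 12, … (increasing by 3 each time)).
For the metal, alternates platinum ↔ silver: platinum, silver, platinum, silver → platinum.
Combining the parts gives U-50-platinum.

U-50-platinum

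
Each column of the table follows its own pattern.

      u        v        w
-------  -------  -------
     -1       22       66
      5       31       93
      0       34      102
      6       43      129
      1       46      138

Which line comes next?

7  55  165

Column u — alternating steps +6, −5, +6, −5, …: -1, 5, 0, 6, 1 → 7.
Column v goes 22, 31, 34, 43, 46 → 55 (alternating steps +9, +3, +9, +3, …).
Column w — always 3 × the column v: 66, 93, 102, 129, 138 → 165.
Putting it together: 7  55  165.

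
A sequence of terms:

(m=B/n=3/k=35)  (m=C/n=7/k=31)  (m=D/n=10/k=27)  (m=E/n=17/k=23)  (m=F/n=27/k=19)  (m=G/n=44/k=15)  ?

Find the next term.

(m=H/n=71/k=11)

M: letters move forward 1 place in the alphabet, so B, C, D, E, F, G → H.
N: each term is the sum of the two before it, so 3, 7, 10, 17, 27, 44 → 71.
K goes 35, 31, 27, 23, 19, 15 → 11 (−4 each step).
So the next term is (m=H/n=71/k=11).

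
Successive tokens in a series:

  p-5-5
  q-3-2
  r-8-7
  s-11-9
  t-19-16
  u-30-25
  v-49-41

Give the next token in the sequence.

w-79-66

Letter goes p, q, r, s, t, u, v → w (letters move forward 1 place in the alphabet).
Second component: each term is the sum of the two before it; 5, 3, 8, 11, 19, 30, 49 → 79.
Third component — each term is the sum of the two before it: 5, 2, 7, 9, 16, 25, 41 → 66.
Combining the parts gives w-79-66.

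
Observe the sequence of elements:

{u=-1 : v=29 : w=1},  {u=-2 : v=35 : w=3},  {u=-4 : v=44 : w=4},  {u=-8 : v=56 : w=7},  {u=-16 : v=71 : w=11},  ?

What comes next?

U — ×2 each step: -1, -2, -4, -8, -16 → -32.
V: 29, 35, 44, 56, 71 → 89 (differences are 6, 9, 12, … (increasing by 3 each time)).
W: each term is the sum of the two before it, so 1, 3, 4, 7, 11 → 18.
Putting it together: {u=-32 : v=89 : w=18}.

{u=-32 : v=89 : w=18}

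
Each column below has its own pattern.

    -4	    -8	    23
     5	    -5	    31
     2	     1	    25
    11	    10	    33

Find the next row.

8  22  27

First component — alternating steps +9, −3, +9, −3, …: -4, 5, 2, 11 → 8.
Second component: differences are 3, 6, 9, … (increasing by 3 each time), so -8, -5, 1, 10 → 22.
For the third component, alternating steps +8, −6, +8, −6, …: 23, 31, 25, 33 → 27.
So the next row is 8  22  27.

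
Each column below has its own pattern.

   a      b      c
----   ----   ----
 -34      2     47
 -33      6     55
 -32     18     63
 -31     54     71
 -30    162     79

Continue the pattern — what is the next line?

-29  486  87

Column a: +1 each step, so -34, -33, -32, -31, -30 → -29.
Column b goes 2, 6, 18, 54, 162 → 486 (×3 each step).
Column c: +8 each step; 47, 55, 63, 71, 79 → 87.
So the next line is -29  486  87.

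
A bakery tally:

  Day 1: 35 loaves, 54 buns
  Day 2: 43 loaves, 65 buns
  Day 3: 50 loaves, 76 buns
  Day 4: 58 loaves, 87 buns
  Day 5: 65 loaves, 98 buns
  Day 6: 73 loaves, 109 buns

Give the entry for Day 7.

Loaves goes 35, 43, 50, 58, 65, 73 → 80 (alternating steps +8, +7, +8, +7, …).
Buns goes 54, 65, 76, 87, 98, 109 → 120 (+11 each step).
Putting it together: 80 loaves, 120 buns.

80 loaves, 120 buns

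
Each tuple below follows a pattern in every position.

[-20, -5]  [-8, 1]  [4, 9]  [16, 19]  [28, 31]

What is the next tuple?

[40, 45]

First component goes -20, -8, 4, 16, 28 → 40 (+12 each step).
Second component: -5, 1, 9, 19, 31 → 45 (differences are 6, 8, 10, … (increasing by 2 each time)).
So the next tuple is [40, 45].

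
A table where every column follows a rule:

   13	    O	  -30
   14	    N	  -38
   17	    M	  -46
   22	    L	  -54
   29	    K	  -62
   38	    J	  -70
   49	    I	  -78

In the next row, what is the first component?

62

First component: differences are 1, 3, 5, … (increasing by 2 each time), so 13, 14, 17, 22, 29, 38, 49 → 62.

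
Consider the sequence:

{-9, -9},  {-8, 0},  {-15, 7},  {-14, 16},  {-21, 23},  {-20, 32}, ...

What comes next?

{-27, 39}

For the first component, alternating steps +1, −7, +1, −7, …: -9, -8, -15, -14, -21, -20 → -27.
Second component: alternating steps +9, +7, +9, +7, …, so -9, 0, 7, 16, 23, 32 → 39.
Putting it together: {-27, 39}.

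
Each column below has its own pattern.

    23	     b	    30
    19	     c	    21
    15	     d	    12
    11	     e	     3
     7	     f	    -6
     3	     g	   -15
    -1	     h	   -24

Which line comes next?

For the first component, −4 each step: 23, 19, 15, 11, 7, 3, -1 → -5.
Letter: b, c, d, e, f, g, h → i (letters move forward 1 place in the alphabet).
Third component: 30, 21, 12, 3, -6, -15, -24 → -33 (−9 each step).
Putting it together: -5  i  -33.

-5  i  -33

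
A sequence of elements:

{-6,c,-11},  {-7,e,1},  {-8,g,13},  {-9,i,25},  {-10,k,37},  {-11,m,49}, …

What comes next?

First coordinate goes -6, -7, -8, -9, -10, -11 → -12 (−1 each step).
Letter — letters move forward 2 places in the alphabet: c, e, g, i, k, m → o.
Third coordinate: +12 each step; -11, 1, 13, 25, 37, 49 → 61.
Combining the parts gives {-12,o,61}.

{-12,o,61}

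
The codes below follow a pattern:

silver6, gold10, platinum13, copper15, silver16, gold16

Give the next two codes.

Metal — repeats silver → gold → platinum → copper: silver, gold, platinum, copper, silver, gold → platinum → copper.
Second component — differences are 4, 3, 2, … (decreasing by 1 each time): 6, 10, 13, 15, 16, 16 → 15 → 13.
So the next two codes are platinum15 and copper13.

platinum15, copper13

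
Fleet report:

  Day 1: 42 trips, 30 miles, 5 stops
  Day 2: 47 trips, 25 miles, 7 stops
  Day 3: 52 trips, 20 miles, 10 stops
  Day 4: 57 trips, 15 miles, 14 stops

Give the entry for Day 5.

Trips: +5 each step, so 42, 47, 52, 57 → 62.
For the miles, −5 each step: 30, 25, 20, 15 → 10.
Stops goes 5, 7, 10, 14 → 19 (differences are 2, 3, 4, … (increasing by 1 each time)).
So the next row is 62 trips, 10 miles, 19 stops.

62 trips, 10 miles, 19 stops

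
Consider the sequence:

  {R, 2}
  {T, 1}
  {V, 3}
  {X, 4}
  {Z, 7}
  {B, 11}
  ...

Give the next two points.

Letter — letters move forward 2 places in the alphabet, wrapping Z→A: R, T, V, X, Z, B → D → F.
Second part: each term is the sum of the two before it, so 2, 1, 3, 4, 7, 11 → 18 → 29.
Putting the parts together: {D, 18} and then {F, 29}.

{D, 18}, {F, 29}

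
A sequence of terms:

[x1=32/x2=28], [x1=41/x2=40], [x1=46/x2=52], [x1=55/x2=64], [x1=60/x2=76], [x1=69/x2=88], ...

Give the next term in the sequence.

[x1=74/x2=100]

X1: alternating steps +9, +5, +9, +5, …; 32, 41, 46, 55, 60, 69 → 74.
X2: +12 each step, so 28, 40, 52, 64, 76, 88 → 100.
Combining the parts gives [x1=74/x2=100].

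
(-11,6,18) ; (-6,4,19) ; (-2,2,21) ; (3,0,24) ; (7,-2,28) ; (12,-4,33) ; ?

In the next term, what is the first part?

16

First part goes -11, -6, -2, 3, 7, 12 → 16 (alternating steps +5, +4, +5, +4, …).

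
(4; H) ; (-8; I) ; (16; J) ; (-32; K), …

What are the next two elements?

First slot goes 4, -8, 16, -32 → 64 → -128 (×(-2) each step).
Letter: letters move forward 1 place in the alphabet; H, I, J, K → L → M.
So the next two elements are (64; L) and (-128; M).

(64; L), (-128; M)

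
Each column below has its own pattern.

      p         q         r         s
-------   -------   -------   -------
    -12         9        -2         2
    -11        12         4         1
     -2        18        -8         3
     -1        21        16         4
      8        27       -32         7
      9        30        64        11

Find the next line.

18  36  -128  18

For the column p, alternating steps +1, +9, +1, +9, …: -12, -11, -2, -1, 8, 9 → 18.
For the column q, alternating steps +3, +6, +3, +6, …: 9, 12, 18, 21, 27, 30 → 36.
Column r — ×(-2) each step: -2, 4, -8, 16, -32, 64 → -128.
Column s: each term is the sum of the two before it, so 2, 1, 3, 4, 7, 11 → 18.
Putting it together: 18  36  -128  18.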